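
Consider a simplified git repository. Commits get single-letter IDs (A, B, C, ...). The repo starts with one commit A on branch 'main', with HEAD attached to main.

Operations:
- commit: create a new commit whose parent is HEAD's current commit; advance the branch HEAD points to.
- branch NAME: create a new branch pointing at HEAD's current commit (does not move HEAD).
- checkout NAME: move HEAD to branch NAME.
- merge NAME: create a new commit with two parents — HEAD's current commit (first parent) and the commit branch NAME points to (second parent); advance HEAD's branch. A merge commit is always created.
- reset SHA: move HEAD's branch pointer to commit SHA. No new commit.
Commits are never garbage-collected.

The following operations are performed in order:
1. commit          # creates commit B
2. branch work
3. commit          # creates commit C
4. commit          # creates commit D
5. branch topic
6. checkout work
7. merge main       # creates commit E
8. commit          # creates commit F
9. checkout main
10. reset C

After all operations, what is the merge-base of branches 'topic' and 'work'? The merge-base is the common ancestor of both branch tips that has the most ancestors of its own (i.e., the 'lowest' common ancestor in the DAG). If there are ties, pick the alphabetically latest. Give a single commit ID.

After op 1 (commit): HEAD=main@B [main=B]
After op 2 (branch): HEAD=main@B [main=B work=B]
After op 3 (commit): HEAD=main@C [main=C work=B]
After op 4 (commit): HEAD=main@D [main=D work=B]
After op 5 (branch): HEAD=main@D [main=D topic=D work=B]
After op 6 (checkout): HEAD=work@B [main=D topic=D work=B]
After op 7 (merge): HEAD=work@E [main=D topic=D work=E]
After op 8 (commit): HEAD=work@F [main=D topic=D work=F]
After op 9 (checkout): HEAD=main@D [main=D topic=D work=F]
After op 10 (reset): HEAD=main@C [main=C topic=D work=F]
ancestors(topic=D): ['A', 'B', 'C', 'D']
ancestors(work=F): ['A', 'B', 'C', 'D', 'E', 'F']
common: ['A', 'B', 'C', 'D']

Answer: D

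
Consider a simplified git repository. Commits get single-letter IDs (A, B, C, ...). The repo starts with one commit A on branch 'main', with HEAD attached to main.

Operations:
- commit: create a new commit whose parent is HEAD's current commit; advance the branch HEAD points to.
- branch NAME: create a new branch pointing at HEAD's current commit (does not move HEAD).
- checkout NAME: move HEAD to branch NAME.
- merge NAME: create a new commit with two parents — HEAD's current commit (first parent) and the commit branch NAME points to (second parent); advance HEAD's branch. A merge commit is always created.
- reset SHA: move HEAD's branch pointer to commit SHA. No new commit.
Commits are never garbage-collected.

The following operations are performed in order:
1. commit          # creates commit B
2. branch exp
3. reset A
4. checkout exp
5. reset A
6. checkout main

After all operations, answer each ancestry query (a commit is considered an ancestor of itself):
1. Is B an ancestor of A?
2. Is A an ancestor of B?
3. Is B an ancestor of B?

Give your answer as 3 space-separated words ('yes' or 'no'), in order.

After op 1 (commit): HEAD=main@B [main=B]
After op 2 (branch): HEAD=main@B [exp=B main=B]
After op 3 (reset): HEAD=main@A [exp=B main=A]
After op 4 (checkout): HEAD=exp@B [exp=B main=A]
After op 5 (reset): HEAD=exp@A [exp=A main=A]
After op 6 (checkout): HEAD=main@A [exp=A main=A]
ancestors(A) = {A}; B in? no
ancestors(B) = {A,B}; A in? yes
ancestors(B) = {A,B}; B in? yes

Answer: no yes yes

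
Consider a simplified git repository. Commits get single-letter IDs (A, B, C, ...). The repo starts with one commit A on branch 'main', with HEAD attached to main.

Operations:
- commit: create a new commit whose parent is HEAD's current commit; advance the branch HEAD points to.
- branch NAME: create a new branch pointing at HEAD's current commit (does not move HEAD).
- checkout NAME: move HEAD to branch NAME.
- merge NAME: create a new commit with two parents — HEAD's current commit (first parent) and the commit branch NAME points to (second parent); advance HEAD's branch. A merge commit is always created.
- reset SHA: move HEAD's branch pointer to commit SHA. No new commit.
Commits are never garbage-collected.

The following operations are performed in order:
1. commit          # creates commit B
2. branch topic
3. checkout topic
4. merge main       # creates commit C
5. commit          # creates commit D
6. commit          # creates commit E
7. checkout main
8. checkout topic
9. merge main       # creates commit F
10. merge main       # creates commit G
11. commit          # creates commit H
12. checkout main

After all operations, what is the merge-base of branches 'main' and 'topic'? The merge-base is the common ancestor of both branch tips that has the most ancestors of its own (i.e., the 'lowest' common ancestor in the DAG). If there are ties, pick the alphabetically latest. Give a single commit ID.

After op 1 (commit): HEAD=main@B [main=B]
After op 2 (branch): HEAD=main@B [main=B topic=B]
After op 3 (checkout): HEAD=topic@B [main=B topic=B]
After op 4 (merge): HEAD=topic@C [main=B topic=C]
After op 5 (commit): HEAD=topic@D [main=B topic=D]
After op 6 (commit): HEAD=topic@E [main=B topic=E]
After op 7 (checkout): HEAD=main@B [main=B topic=E]
After op 8 (checkout): HEAD=topic@E [main=B topic=E]
After op 9 (merge): HEAD=topic@F [main=B topic=F]
After op 10 (merge): HEAD=topic@G [main=B topic=G]
After op 11 (commit): HEAD=topic@H [main=B topic=H]
After op 12 (checkout): HEAD=main@B [main=B topic=H]
ancestors(main=B): ['A', 'B']
ancestors(topic=H): ['A', 'B', 'C', 'D', 'E', 'F', 'G', 'H']
common: ['A', 'B']

Answer: B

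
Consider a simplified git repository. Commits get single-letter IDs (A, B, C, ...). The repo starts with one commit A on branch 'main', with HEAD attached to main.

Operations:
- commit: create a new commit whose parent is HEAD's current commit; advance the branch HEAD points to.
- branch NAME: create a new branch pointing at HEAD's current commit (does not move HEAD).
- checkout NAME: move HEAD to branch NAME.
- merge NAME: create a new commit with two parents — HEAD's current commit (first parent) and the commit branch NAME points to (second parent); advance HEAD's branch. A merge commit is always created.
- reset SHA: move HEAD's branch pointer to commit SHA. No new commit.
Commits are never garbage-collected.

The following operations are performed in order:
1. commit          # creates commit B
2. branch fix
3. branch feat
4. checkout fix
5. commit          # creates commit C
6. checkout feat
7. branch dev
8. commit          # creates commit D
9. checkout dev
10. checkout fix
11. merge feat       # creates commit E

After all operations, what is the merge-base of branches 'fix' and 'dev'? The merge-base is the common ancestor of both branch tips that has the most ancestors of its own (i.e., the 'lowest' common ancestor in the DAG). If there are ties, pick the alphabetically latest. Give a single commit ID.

After op 1 (commit): HEAD=main@B [main=B]
After op 2 (branch): HEAD=main@B [fix=B main=B]
After op 3 (branch): HEAD=main@B [feat=B fix=B main=B]
After op 4 (checkout): HEAD=fix@B [feat=B fix=B main=B]
After op 5 (commit): HEAD=fix@C [feat=B fix=C main=B]
After op 6 (checkout): HEAD=feat@B [feat=B fix=C main=B]
After op 7 (branch): HEAD=feat@B [dev=B feat=B fix=C main=B]
After op 8 (commit): HEAD=feat@D [dev=B feat=D fix=C main=B]
After op 9 (checkout): HEAD=dev@B [dev=B feat=D fix=C main=B]
After op 10 (checkout): HEAD=fix@C [dev=B feat=D fix=C main=B]
After op 11 (merge): HEAD=fix@E [dev=B feat=D fix=E main=B]
ancestors(fix=E): ['A', 'B', 'C', 'D', 'E']
ancestors(dev=B): ['A', 'B']
common: ['A', 'B']

Answer: B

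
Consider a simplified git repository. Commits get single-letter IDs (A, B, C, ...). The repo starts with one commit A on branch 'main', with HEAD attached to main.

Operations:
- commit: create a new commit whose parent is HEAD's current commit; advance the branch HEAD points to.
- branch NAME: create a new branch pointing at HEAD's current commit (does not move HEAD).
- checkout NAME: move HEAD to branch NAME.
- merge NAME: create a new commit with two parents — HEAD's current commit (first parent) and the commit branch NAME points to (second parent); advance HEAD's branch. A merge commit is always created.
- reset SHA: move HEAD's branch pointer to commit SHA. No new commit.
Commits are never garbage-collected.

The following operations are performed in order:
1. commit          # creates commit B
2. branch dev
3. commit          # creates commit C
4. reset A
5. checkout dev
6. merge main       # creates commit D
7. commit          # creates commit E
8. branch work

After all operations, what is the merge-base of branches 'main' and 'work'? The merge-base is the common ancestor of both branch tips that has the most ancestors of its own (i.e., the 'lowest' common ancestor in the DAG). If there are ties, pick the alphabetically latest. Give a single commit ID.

After op 1 (commit): HEAD=main@B [main=B]
After op 2 (branch): HEAD=main@B [dev=B main=B]
After op 3 (commit): HEAD=main@C [dev=B main=C]
After op 4 (reset): HEAD=main@A [dev=B main=A]
After op 5 (checkout): HEAD=dev@B [dev=B main=A]
After op 6 (merge): HEAD=dev@D [dev=D main=A]
After op 7 (commit): HEAD=dev@E [dev=E main=A]
After op 8 (branch): HEAD=dev@E [dev=E main=A work=E]
ancestors(main=A): ['A']
ancestors(work=E): ['A', 'B', 'D', 'E']
common: ['A']

Answer: A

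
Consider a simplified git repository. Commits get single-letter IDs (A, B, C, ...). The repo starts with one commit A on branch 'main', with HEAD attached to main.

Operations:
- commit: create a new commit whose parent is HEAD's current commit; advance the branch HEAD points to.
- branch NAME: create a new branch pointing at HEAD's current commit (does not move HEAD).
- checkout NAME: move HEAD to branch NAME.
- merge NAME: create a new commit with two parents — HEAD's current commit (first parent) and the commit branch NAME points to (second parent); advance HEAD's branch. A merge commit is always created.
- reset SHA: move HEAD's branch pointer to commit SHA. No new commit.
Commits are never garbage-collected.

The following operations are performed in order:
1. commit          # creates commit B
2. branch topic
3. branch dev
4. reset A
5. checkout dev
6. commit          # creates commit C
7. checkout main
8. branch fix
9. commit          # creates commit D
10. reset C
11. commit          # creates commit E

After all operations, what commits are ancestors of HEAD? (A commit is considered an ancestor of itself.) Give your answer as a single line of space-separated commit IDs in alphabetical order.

Answer: A B C E

Derivation:
After op 1 (commit): HEAD=main@B [main=B]
After op 2 (branch): HEAD=main@B [main=B topic=B]
After op 3 (branch): HEAD=main@B [dev=B main=B topic=B]
After op 4 (reset): HEAD=main@A [dev=B main=A topic=B]
After op 5 (checkout): HEAD=dev@B [dev=B main=A topic=B]
After op 6 (commit): HEAD=dev@C [dev=C main=A topic=B]
After op 7 (checkout): HEAD=main@A [dev=C main=A topic=B]
After op 8 (branch): HEAD=main@A [dev=C fix=A main=A topic=B]
After op 9 (commit): HEAD=main@D [dev=C fix=A main=D topic=B]
After op 10 (reset): HEAD=main@C [dev=C fix=A main=C topic=B]
After op 11 (commit): HEAD=main@E [dev=C fix=A main=E topic=B]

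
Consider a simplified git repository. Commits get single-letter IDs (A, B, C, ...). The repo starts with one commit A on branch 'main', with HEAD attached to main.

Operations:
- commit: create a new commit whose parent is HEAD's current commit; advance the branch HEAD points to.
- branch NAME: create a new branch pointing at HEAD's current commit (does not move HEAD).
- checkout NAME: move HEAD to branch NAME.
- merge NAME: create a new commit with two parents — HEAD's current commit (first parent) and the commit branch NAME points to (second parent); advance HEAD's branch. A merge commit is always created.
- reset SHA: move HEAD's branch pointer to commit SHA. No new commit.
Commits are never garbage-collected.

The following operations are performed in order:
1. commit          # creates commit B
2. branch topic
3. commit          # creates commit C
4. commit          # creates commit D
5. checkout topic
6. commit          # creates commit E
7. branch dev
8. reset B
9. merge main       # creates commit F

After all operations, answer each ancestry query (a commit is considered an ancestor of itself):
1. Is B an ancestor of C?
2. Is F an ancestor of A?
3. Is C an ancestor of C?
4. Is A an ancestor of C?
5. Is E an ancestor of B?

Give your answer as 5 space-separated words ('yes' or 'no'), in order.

Answer: yes no yes yes no

Derivation:
After op 1 (commit): HEAD=main@B [main=B]
After op 2 (branch): HEAD=main@B [main=B topic=B]
After op 3 (commit): HEAD=main@C [main=C topic=B]
After op 4 (commit): HEAD=main@D [main=D topic=B]
After op 5 (checkout): HEAD=topic@B [main=D topic=B]
After op 6 (commit): HEAD=topic@E [main=D topic=E]
After op 7 (branch): HEAD=topic@E [dev=E main=D topic=E]
After op 8 (reset): HEAD=topic@B [dev=E main=D topic=B]
After op 9 (merge): HEAD=topic@F [dev=E main=D topic=F]
ancestors(C) = {A,B,C}; B in? yes
ancestors(A) = {A}; F in? no
ancestors(C) = {A,B,C}; C in? yes
ancestors(C) = {A,B,C}; A in? yes
ancestors(B) = {A,B}; E in? no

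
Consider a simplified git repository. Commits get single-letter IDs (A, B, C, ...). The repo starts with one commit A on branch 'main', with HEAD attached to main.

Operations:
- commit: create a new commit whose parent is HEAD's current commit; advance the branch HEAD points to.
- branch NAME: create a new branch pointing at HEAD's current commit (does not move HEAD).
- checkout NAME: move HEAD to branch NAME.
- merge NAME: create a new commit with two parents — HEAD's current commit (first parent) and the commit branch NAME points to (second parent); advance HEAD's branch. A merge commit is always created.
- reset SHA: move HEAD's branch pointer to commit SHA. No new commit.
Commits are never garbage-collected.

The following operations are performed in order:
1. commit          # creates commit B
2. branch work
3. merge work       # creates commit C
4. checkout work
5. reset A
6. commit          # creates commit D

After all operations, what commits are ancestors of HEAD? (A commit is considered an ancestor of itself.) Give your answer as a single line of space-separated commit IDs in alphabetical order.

After op 1 (commit): HEAD=main@B [main=B]
After op 2 (branch): HEAD=main@B [main=B work=B]
After op 3 (merge): HEAD=main@C [main=C work=B]
After op 4 (checkout): HEAD=work@B [main=C work=B]
After op 5 (reset): HEAD=work@A [main=C work=A]
After op 6 (commit): HEAD=work@D [main=C work=D]

Answer: A D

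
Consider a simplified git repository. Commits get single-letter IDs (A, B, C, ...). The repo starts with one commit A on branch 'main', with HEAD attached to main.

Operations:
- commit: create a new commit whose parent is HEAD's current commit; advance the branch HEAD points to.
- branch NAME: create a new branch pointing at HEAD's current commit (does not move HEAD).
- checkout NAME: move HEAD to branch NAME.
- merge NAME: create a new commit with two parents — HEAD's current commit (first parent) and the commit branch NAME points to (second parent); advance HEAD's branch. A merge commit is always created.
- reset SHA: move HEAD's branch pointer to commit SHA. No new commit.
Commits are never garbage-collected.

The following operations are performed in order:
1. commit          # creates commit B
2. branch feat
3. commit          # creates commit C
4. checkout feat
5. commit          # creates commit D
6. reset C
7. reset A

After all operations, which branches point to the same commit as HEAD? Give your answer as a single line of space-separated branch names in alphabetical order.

After op 1 (commit): HEAD=main@B [main=B]
After op 2 (branch): HEAD=main@B [feat=B main=B]
After op 3 (commit): HEAD=main@C [feat=B main=C]
After op 4 (checkout): HEAD=feat@B [feat=B main=C]
After op 5 (commit): HEAD=feat@D [feat=D main=C]
After op 6 (reset): HEAD=feat@C [feat=C main=C]
After op 7 (reset): HEAD=feat@A [feat=A main=C]

Answer: feat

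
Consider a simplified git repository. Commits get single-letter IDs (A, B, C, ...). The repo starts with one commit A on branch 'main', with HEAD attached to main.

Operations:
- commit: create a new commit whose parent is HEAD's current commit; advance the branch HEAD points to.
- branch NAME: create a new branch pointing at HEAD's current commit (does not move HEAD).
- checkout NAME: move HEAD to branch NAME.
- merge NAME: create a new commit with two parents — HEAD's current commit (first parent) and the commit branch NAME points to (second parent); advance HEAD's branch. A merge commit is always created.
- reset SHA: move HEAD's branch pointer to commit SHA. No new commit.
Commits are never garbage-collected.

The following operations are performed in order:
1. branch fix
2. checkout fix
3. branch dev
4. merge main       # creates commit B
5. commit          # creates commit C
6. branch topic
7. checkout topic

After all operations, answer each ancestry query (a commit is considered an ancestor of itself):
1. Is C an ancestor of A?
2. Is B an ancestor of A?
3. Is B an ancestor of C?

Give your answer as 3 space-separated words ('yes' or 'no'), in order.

After op 1 (branch): HEAD=main@A [fix=A main=A]
After op 2 (checkout): HEAD=fix@A [fix=A main=A]
After op 3 (branch): HEAD=fix@A [dev=A fix=A main=A]
After op 4 (merge): HEAD=fix@B [dev=A fix=B main=A]
After op 5 (commit): HEAD=fix@C [dev=A fix=C main=A]
After op 6 (branch): HEAD=fix@C [dev=A fix=C main=A topic=C]
After op 7 (checkout): HEAD=topic@C [dev=A fix=C main=A topic=C]
ancestors(A) = {A}; C in? no
ancestors(A) = {A}; B in? no
ancestors(C) = {A,B,C}; B in? yes

Answer: no no yes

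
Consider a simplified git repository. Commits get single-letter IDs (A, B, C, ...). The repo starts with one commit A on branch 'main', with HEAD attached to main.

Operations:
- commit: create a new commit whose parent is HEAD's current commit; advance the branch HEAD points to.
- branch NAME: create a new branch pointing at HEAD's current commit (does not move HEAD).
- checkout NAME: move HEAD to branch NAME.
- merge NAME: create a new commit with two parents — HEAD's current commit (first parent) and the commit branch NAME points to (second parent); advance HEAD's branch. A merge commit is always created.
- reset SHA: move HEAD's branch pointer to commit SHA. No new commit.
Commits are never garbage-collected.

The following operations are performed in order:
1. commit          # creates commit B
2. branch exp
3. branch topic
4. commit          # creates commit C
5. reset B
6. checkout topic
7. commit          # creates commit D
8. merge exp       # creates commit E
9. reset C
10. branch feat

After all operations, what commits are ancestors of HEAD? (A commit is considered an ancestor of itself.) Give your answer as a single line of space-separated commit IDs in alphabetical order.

After op 1 (commit): HEAD=main@B [main=B]
After op 2 (branch): HEAD=main@B [exp=B main=B]
After op 3 (branch): HEAD=main@B [exp=B main=B topic=B]
After op 4 (commit): HEAD=main@C [exp=B main=C topic=B]
After op 5 (reset): HEAD=main@B [exp=B main=B topic=B]
After op 6 (checkout): HEAD=topic@B [exp=B main=B topic=B]
After op 7 (commit): HEAD=topic@D [exp=B main=B topic=D]
After op 8 (merge): HEAD=topic@E [exp=B main=B topic=E]
After op 9 (reset): HEAD=topic@C [exp=B main=B topic=C]
After op 10 (branch): HEAD=topic@C [exp=B feat=C main=B topic=C]

Answer: A B C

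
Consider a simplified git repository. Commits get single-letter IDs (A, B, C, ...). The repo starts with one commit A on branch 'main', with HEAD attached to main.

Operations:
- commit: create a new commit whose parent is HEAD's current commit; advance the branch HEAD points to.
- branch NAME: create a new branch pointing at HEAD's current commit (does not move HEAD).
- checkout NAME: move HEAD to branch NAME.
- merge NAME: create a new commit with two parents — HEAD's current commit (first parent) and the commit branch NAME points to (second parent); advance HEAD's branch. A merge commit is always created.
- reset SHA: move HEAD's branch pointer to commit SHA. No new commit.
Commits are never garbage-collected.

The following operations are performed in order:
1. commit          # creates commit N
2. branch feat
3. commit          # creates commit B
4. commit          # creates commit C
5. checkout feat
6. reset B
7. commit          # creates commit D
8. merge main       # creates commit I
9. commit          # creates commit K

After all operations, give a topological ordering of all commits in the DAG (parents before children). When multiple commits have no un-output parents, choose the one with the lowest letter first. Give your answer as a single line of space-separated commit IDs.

After op 1 (commit): HEAD=main@N [main=N]
After op 2 (branch): HEAD=main@N [feat=N main=N]
After op 3 (commit): HEAD=main@B [feat=N main=B]
After op 4 (commit): HEAD=main@C [feat=N main=C]
After op 5 (checkout): HEAD=feat@N [feat=N main=C]
After op 6 (reset): HEAD=feat@B [feat=B main=C]
After op 7 (commit): HEAD=feat@D [feat=D main=C]
After op 8 (merge): HEAD=feat@I [feat=I main=C]
After op 9 (commit): HEAD=feat@K [feat=K main=C]
commit A: parents=[]
commit B: parents=['N']
commit C: parents=['B']
commit D: parents=['B']
commit I: parents=['D', 'C']
commit K: parents=['I']
commit N: parents=['A']

Answer: A N B C D I K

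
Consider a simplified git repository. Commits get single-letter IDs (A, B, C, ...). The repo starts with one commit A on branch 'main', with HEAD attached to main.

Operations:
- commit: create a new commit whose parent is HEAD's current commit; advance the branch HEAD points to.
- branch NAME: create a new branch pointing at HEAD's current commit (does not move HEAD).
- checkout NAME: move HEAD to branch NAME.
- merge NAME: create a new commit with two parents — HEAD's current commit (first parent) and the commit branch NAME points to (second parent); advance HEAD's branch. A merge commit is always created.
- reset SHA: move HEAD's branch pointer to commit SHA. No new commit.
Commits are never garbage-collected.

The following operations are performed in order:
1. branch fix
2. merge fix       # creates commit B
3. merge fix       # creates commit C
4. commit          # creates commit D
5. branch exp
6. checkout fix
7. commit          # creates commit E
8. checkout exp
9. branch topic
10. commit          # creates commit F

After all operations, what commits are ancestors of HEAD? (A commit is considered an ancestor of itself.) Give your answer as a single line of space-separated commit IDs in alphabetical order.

Answer: A B C D F

Derivation:
After op 1 (branch): HEAD=main@A [fix=A main=A]
After op 2 (merge): HEAD=main@B [fix=A main=B]
After op 3 (merge): HEAD=main@C [fix=A main=C]
After op 4 (commit): HEAD=main@D [fix=A main=D]
After op 5 (branch): HEAD=main@D [exp=D fix=A main=D]
After op 6 (checkout): HEAD=fix@A [exp=D fix=A main=D]
After op 7 (commit): HEAD=fix@E [exp=D fix=E main=D]
After op 8 (checkout): HEAD=exp@D [exp=D fix=E main=D]
After op 9 (branch): HEAD=exp@D [exp=D fix=E main=D topic=D]
After op 10 (commit): HEAD=exp@F [exp=F fix=E main=D topic=D]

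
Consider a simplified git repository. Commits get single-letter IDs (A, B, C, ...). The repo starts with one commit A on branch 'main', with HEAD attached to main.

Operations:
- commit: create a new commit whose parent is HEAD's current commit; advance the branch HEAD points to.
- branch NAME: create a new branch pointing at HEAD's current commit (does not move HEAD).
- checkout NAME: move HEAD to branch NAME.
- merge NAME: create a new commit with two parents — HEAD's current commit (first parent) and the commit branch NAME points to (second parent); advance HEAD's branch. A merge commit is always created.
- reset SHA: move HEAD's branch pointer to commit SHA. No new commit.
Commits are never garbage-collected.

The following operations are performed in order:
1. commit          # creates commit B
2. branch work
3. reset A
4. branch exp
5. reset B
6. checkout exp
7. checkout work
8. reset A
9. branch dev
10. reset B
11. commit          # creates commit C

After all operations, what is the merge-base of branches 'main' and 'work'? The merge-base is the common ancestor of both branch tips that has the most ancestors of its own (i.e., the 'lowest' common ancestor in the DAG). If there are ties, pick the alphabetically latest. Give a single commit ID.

Answer: B

Derivation:
After op 1 (commit): HEAD=main@B [main=B]
After op 2 (branch): HEAD=main@B [main=B work=B]
After op 3 (reset): HEAD=main@A [main=A work=B]
After op 4 (branch): HEAD=main@A [exp=A main=A work=B]
After op 5 (reset): HEAD=main@B [exp=A main=B work=B]
After op 6 (checkout): HEAD=exp@A [exp=A main=B work=B]
After op 7 (checkout): HEAD=work@B [exp=A main=B work=B]
After op 8 (reset): HEAD=work@A [exp=A main=B work=A]
After op 9 (branch): HEAD=work@A [dev=A exp=A main=B work=A]
After op 10 (reset): HEAD=work@B [dev=A exp=A main=B work=B]
After op 11 (commit): HEAD=work@C [dev=A exp=A main=B work=C]
ancestors(main=B): ['A', 'B']
ancestors(work=C): ['A', 'B', 'C']
common: ['A', 'B']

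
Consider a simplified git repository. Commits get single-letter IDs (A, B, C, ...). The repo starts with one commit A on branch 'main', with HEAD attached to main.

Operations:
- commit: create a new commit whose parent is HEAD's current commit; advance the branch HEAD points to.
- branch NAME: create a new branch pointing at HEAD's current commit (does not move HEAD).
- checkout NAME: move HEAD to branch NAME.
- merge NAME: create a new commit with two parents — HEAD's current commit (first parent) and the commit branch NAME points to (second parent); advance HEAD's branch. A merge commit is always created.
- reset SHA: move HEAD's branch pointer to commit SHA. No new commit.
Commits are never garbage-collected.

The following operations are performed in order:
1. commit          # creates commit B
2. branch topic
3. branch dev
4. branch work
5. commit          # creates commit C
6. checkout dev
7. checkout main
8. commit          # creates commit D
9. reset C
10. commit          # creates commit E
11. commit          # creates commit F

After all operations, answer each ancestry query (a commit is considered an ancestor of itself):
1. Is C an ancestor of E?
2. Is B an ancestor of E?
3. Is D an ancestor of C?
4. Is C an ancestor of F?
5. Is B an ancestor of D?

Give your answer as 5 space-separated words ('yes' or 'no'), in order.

After op 1 (commit): HEAD=main@B [main=B]
After op 2 (branch): HEAD=main@B [main=B topic=B]
After op 3 (branch): HEAD=main@B [dev=B main=B topic=B]
After op 4 (branch): HEAD=main@B [dev=B main=B topic=B work=B]
After op 5 (commit): HEAD=main@C [dev=B main=C topic=B work=B]
After op 6 (checkout): HEAD=dev@B [dev=B main=C topic=B work=B]
After op 7 (checkout): HEAD=main@C [dev=B main=C topic=B work=B]
After op 8 (commit): HEAD=main@D [dev=B main=D topic=B work=B]
After op 9 (reset): HEAD=main@C [dev=B main=C topic=B work=B]
After op 10 (commit): HEAD=main@E [dev=B main=E topic=B work=B]
After op 11 (commit): HEAD=main@F [dev=B main=F topic=B work=B]
ancestors(E) = {A,B,C,E}; C in? yes
ancestors(E) = {A,B,C,E}; B in? yes
ancestors(C) = {A,B,C}; D in? no
ancestors(F) = {A,B,C,E,F}; C in? yes
ancestors(D) = {A,B,C,D}; B in? yes

Answer: yes yes no yes yes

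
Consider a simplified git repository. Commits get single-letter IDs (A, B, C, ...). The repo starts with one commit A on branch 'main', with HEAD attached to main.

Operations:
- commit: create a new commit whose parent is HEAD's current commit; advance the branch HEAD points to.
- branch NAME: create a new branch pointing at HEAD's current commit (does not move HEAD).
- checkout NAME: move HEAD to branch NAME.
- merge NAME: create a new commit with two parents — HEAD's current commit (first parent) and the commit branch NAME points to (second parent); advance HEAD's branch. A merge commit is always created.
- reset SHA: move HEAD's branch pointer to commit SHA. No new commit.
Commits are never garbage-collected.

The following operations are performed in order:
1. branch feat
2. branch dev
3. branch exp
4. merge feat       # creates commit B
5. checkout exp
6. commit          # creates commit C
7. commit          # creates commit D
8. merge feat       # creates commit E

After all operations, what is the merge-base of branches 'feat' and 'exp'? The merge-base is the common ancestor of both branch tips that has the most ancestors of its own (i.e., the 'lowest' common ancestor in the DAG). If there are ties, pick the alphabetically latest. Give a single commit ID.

Answer: A

Derivation:
After op 1 (branch): HEAD=main@A [feat=A main=A]
After op 2 (branch): HEAD=main@A [dev=A feat=A main=A]
After op 3 (branch): HEAD=main@A [dev=A exp=A feat=A main=A]
After op 4 (merge): HEAD=main@B [dev=A exp=A feat=A main=B]
After op 5 (checkout): HEAD=exp@A [dev=A exp=A feat=A main=B]
After op 6 (commit): HEAD=exp@C [dev=A exp=C feat=A main=B]
After op 7 (commit): HEAD=exp@D [dev=A exp=D feat=A main=B]
After op 8 (merge): HEAD=exp@E [dev=A exp=E feat=A main=B]
ancestors(feat=A): ['A']
ancestors(exp=E): ['A', 'C', 'D', 'E']
common: ['A']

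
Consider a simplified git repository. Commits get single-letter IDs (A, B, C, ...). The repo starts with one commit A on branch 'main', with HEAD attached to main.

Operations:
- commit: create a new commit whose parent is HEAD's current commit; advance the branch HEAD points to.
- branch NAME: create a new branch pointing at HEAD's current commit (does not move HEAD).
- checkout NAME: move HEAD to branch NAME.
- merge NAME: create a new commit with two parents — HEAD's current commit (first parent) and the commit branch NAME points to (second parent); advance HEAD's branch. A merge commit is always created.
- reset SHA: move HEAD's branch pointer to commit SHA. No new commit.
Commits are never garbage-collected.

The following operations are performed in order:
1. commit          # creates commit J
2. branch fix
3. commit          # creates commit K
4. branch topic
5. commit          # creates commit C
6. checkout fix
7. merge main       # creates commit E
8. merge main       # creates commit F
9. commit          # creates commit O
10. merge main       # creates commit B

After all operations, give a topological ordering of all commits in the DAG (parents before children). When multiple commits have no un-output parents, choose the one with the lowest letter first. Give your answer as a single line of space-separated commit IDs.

Answer: A J K C E F O B

Derivation:
After op 1 (commit): HEAD=main@J [main=J]
After op 2 (branch): HEAD=main@J [fix=J main=J]
After op 3 (commit): HEAD=main@K [fix=J main=K]
After op 4 (branch): HEAD=main@K [fix=J main=K topic=K]
After op 5 (commit): HEAD=main@C [fix=J main=C topic=K]
After op 6 (checkout): HEAD=fix@J [fix=J main=C topic=K]
After op 7 (merge): HEAD=fix@E [fix=E main=C topic=K]
After op 8 (merge): HEAD=fix@F [fix=F main=C topic=K]
After op 9 (commit): HEAD=fix@O [fix=O main=C topic=K]
After op 10 (merge): HEAD=fix@B [fix=B main=C topic=K]
commit A: parents=[]
commit B: parents=['O', 'C']
commit C: parents=['K']
commit E: parents=['J', 'C']
commit F: parents=['E', 'C']
commit J: parents=['A']
commit K: parents=['J']
commit O: parents=['F']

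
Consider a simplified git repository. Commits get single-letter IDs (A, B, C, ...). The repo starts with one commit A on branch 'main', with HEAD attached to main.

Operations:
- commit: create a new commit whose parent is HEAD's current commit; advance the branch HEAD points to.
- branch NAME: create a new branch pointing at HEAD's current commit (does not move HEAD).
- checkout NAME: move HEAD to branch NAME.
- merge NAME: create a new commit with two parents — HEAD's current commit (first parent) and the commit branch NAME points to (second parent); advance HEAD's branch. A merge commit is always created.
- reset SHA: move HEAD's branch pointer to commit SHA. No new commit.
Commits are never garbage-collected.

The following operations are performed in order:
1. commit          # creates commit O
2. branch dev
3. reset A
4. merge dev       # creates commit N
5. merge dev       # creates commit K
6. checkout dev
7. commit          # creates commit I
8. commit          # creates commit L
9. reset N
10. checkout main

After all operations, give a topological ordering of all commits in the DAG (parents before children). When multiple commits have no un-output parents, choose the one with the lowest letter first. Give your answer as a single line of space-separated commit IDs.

Answer: A O I L N K

Derivation:
After op 1 (commit): HEAD=main@O [main=O]
After op 2 (branch): HEAD=main@O [dev=O main=O]
After op 3 (reset): HEAD=main@A [dev=O main=A]
After op 4 (merge): HEAD=main@N [dev=O main=N]
After op 5 (merge): HEAD=main@K [dev=O main=K]
After op 6 (checkout): HEAD=dev@O [dev=O main=K]
After op 7 (commit): HEAD=dev@I [dev=I main=K]
After op 8 (commit): HEAD=dev@L [dev=L main=K]
After op 9 (reset): HEAD=dev@N [dev=N main=K]
After op 10 (checkout): HEAD=main@K [dev=N main=K]
commit A: parents=[]
commit I: parents=['O']
commit K: parents=['N', 'O']
commit L: parents=['I']
commit N: parents=['A', 'O']
commit O: parents=['A']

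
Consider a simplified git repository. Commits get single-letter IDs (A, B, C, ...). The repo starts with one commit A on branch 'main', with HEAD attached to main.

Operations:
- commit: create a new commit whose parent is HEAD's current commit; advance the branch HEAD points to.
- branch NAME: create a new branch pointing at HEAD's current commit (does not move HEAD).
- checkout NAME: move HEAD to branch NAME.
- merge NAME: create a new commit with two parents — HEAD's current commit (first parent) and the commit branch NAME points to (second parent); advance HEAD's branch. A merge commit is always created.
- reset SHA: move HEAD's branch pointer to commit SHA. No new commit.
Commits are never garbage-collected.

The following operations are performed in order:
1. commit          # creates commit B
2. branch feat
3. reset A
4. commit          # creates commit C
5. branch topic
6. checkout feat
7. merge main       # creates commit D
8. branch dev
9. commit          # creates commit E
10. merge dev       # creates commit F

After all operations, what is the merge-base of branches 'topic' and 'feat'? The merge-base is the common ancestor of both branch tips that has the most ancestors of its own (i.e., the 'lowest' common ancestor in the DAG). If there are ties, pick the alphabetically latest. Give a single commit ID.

Answer: C

Derivation:
After op 1 (commit): HEAD=main@B [main=B]
After op 2 (branch): HEAD=main@B [feat=B main=B]
After op 3 (reset): HEAD=main@A [feat=B main=A]
After op 4 (commit): HEAD=main@C [feat=B main=C]
After op 5 (branch): HEAD=main@C [feat=B main=C topic=C]
After op 6 (checkout): HEAD=feat@B [feat=B main=C topic=C]
After op 7 (merge): HEAD=feat@D [feat=D main=C topic=C]
After op 8 (branch): HEAD=feat@D [dev=D feat=D main=C topic=C]
After op 9 (commit): HEAD=feat@E [dev=D feat=E main=C topic=C]
After op 10 (merge): HEAD=feat@F [dev=D feat=F main=C topic=C]
ancestors(topic=C): ['A', 'C']
ancestors(feat=F): ['A', 'B', 'C', 'D', 'E', 'F']
common: ['A', 'C']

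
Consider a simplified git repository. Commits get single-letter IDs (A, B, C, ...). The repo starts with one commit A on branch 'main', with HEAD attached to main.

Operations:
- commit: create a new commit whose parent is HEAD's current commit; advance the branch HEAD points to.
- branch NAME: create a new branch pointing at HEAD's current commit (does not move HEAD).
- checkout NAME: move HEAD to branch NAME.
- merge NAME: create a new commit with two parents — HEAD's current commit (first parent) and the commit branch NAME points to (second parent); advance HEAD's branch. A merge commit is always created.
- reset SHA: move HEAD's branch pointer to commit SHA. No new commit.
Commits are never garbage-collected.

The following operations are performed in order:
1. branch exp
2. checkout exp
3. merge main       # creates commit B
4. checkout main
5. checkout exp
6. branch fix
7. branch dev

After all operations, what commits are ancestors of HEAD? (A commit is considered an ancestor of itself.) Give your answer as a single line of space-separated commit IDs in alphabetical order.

Answer: A B

Derivation:
After op 1 (branch): HEAD=main@A [exp=A main=A]
After op 2 (checkout): HEAD=exp@A [exp=A main=A]
After op 3 (merge): HEAD=exp@B [exp=B main=A]
After op 4 (checkout): HEAD=main@A [exp=B main=A]
After op 5 (checkout): HEAD=exp@B [exp=B main=A]
After op 6 (branch): HEAD=exp@B [exp=B fix=B main=A]
After op 7 (branch): HEAD=exp@B [dev=B exp=B fix=B main=A]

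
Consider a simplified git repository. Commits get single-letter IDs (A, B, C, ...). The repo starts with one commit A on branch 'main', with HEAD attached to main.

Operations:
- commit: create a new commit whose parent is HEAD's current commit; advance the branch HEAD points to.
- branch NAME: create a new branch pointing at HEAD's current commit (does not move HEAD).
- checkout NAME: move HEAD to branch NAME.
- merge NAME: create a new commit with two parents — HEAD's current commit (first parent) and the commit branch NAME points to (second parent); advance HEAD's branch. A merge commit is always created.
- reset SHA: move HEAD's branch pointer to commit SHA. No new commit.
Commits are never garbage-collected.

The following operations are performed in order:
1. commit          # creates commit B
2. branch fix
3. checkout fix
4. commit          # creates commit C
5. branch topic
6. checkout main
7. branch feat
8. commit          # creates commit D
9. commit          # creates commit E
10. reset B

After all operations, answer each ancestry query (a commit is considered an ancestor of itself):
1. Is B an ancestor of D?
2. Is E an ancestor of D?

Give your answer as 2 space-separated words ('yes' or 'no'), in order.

After op 1 (commit): HEAD=main@B [main=B]
After op 2 (branch): HEAD=main@B [fix=B main=B]
After op 3 (checkout): HEAD=fix@B [fix=B main=B]
After op 4 (commit): HEAD=fix@C [fix=C main=B]
After op 5 (branch): HEAD=fix@C [fix=C main=B topic=C]
After op 6 (checkout): HEAD=main@B [fix=C main=B topic=C]
After op 7 (branch): HEAD=main@B [feat=B fix=C main=B topic=C]
After op 8 (commit): HEAD=main@D [feat=B fix=C main=D topic=C]
After op 9 (commit): HEAD=main@E [feat=B fix=C main=E topic=C]
After op 10 (reset): HEAD=main@B [feat=B fix=C main=B topic=C]
ancestors(D) = {A,B,D}; B in? yes
ancestors(D) = {A,B,D}; E in? no

Answer: yes no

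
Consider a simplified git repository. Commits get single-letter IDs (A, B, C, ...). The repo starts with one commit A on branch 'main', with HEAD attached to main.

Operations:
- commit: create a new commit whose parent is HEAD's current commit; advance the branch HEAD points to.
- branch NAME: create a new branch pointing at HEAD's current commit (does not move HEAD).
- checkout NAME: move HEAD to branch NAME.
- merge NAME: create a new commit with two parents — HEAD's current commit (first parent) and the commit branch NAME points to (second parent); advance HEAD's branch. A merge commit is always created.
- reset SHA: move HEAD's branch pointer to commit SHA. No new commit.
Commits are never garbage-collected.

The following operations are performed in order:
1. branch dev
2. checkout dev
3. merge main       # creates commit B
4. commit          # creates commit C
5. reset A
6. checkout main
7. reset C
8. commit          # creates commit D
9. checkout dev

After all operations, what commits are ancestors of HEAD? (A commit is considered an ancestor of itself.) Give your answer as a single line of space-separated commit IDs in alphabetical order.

After op 1 (branch): HEAD=main@A [dev=A main=A]
After op 2 (checkout): HEAD=dev@A [dev=A main=A]
After op 3 (merge): HEAD=dev@B [dev=B main=A]
After op 4 (commit): HEAD=dev@C [dev=C main=A]
After op 5 (reset): HEAD=dev@A [dev=A main=A]
After op 6 (checkout): HEAD=main@A [dev=A main=A]
After op 7 (reset): HEAD=main@C [dev=A main=C]
After op 8 (commit): HEAD=main@D [dev=A main=D]
After op 9 (checkout): HEAD=dev@A [dev=A main=D]

Answer: A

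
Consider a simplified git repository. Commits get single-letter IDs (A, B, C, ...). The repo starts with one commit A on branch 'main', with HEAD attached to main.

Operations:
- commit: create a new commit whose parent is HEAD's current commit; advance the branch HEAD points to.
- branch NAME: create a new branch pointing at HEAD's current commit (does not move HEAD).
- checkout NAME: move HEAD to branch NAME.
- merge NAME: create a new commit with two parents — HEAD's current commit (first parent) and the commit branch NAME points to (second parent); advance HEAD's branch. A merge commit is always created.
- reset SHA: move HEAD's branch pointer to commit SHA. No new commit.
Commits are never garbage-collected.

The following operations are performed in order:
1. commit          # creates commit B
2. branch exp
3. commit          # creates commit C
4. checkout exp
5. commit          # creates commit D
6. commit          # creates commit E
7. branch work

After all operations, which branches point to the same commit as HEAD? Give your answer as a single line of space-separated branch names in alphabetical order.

Answer: exp work

Derivation:
After op 1 (commit): HEAD=main@B [main=B]
After op 2 (branch): HEAD=main@B [exp=B main=B]
After op 3 (commit): HEAD=main@C [exp=B main=C]
After op 4 (checkout): HEAD=exp@B [exp=B main=C]
After op 5 (commit): HEAD=exp@D [exp=D main=C]
After op 6 (commit): HEAD=exp@E [exp=E main=C]
After op 7 (branch): HEAD=exp@E [exp=E main=C work=E]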